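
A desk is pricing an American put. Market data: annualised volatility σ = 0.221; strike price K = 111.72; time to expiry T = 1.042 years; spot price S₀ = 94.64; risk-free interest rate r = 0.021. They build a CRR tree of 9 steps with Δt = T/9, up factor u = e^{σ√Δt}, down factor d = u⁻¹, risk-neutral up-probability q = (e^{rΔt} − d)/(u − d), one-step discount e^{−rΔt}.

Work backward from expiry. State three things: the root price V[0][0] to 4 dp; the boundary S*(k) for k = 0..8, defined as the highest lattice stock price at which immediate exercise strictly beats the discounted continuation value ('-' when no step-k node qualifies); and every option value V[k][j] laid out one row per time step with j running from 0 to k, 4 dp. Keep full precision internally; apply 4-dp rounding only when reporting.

Δt=0.11578  u=1.07810  d=0.92756  q=0.49738  discount=0.99757
step 9 (expiry): payoffs max(K−S,0) = 63.6191 55.8126 46.7392 36.1932 23.9357 9.6889 0.0000 0.0000 0.0000 0.0000
step 8: (k=8,j=0): S=51.8574, (K−S)⁺=59.8626, hold=59.5913 ⇒ V=59.8626 exercise | (k=8,j=1): S=60.2736, (K−S)⁺=51.4464, hold=51.1751 ⇒ V=51.4464 exercise | (k=8,j=2): S=70.0556, (K−S)⁺=41.6644, hold=41.3931 ⇒ V=41.6644 exercise | (k=8,j=3): S=81.4252, (K−S)⁺=30.2948, hold=30.0235 ⇒ V=30.2948 exercise | (k=8,j=4): S=94.6400, (K−S)⁺=17.0800, hold=16.8087 ⇒ V=17.0800 exercise | (k=8,j=5): S=109.9995, (K−S)⁺=1.7205, hold=4.8580 ⇒ V=4.8580 continue | (k=8,j=6): S=127.8517, (K−S)⁺=0.0000, hold=0.0000 ⇒ V=0.0000 continue | (k=8,j=7): S=148.6013, (K−S)⁺=0.0000, hold=0.0000 ⇒ V=0.0000 continue | (k=8,j=8): S=172.7184, (K−S)⁺=0.0000, hold=0.0000 ⇒ V=0.0000 continue  boundary S*=94.6400
step 7: (k=7,j=0): S=55.9074, (K−S)⁺=55.8126, hold=55.5413 ⇒ V=55.8126 exercise | (k=7,j=1): S=64.9808, (K−S)⁺=46.7392, hold=46.4679 ⇒ V=46.7392 exercise | (k=7,j=2): S=75.5268, (K−S)⁺=36.1932, hold=35.9219 ⇒ V=36.1932 exercise | (k=7,j=3): S=87.7843, (K−S)⁺=23.9357, hold=23.6644 ⇒ V=23.9357 exercise | (k=7,j=4): S=102.0311, (K−S)⁺=9.6889, hold=10.9743 ⇒ V=10.9743 continue | (k=7,j=5): S=118.5902, (K−S)⁺=0.0000, hold=2.4358 ⇒ V=2.4358 continue | (k=7,j=6): S=137.8366, (K−S)⁺=0.0000, hold=0.0000 ⇒ V=0.0000 continue | (k=7,j=7): S=160.2066, (K−S)⁺=0.0000, hold=0.0000 ⇒ V=0.0000 continue  boundary S*=87.7843
step 6: (k=6,j=0): S=60.2736, (K−S)⁺=51.4464, hold=51.1751 ⇒ V=51.4464 exercise | (k=6,j=1): S=70.0556, (K−S)⁺=41.6644, hold=41.3931 ⇒ V=41.6644 exercise | (k=6,j=2): S=81.4252, (K−S)⁺=30.2948, hold=30.0235 ⇒ V=30.2948 exercise | (k=6,j=3): S=94.6400, (K−S)⁺=17.0800, hold=17.4465 ⇒ V=17.4465 continue | (k=6,j=4): S=109.9995, (K−S)⁺=1.7205, hold=6.7111 ⇒ V=6.7111 continue | (k=6,j=5): S=127.8517, (K−S)⁺=0.0000, hold=1.2213 ⇒ V=1.2213 continue | (k=6,j=6): S=148.6013, (K−S)⁺=0.0000, hold=0.0000 ⇒ V=0.0000 continue  boundary S*=81.4252
step 5: (k=5,j=0): S=64.9808, (K−S)⁺=46.7392, hold=46.4679 ⇒ V=46.7392 exercise | (k=5,j=1): S=75.5268, (K−S)⁺=36.1932, hold=35.9219 ⇒ V=36.1932 exercise | (k=5,j=2): S=87.7843, (K−S)⁺=23.9357, hold=23.8463 ⇒ V=23.9357 exercise | (k=5,j=3): S=102.0311, (K−S)⁺=9.6889, hold=12.0775 ⇒ V=12.0775 continue | (k=5,j=4): S=118.5902, (K−S)⁺=0.0000, hold=3.9709 ⇒ V=3.9709 continue | (k=5,j=5): S=137.8366, (K−S)⁺=0.0000, hold=0.6124 ⇒ V=0.6124 continue  boundary S*=87.7843
step 4: (k=4,j=0): S=70.0556, (K−S)⁺=41.6644, hold=41.3931 ⇒ V=41.6644 exercise | (k=4,j=1): S=81.4252, (K−S)⁺=30.2948, hold=30.0235 ⇒ V=30.2948 exercise | (k=4,j=2): S=94.6400, (K−S)⁺=17.0800, hold=17.9939 ⇒ V=17.9939 continue | (k=4,j=3): S=109.9995, (K−S)⁺=1.7205, hold=8.0259 ⇒ V=8.0259 continue | (k=4,j=4): S=127.8517, (K−S)⁺=0.0000, hold=2.2948 ⇒ V=2.2948 continue  boundary S*=81.4252
step 3: (k=3,j=0): S=75.5268, (K−S)⁺=36.1932, hold=35.9219 ⇒ V=36.1932 exercise | (k=3,j=1): S=87.7843, (K−S)⁺=23.9357, hold=24.1179 ⇒ V=24.1179 continue | (k=3,j=2): S=102.0311, (K−S)⁺=9.6889, hold=13.0044 ⇒ V=13.0044 continue | (k=3,j=3): S=118.5902, (K−S)⁺=0.0000, hold=5.1628 ⇒ V=5.1628 continue  boundary S*=75.5268
step 2: (k=2,j=0): S=81.4252, (K−S)⁺=30.2948, hold=30.1139 ⇒ V=30.2948 exercise | (k=2,j=1): S=94.6400, (K−S)⁺=17.0800, hold=18.5451 ⇒ V=18.5451 continue | (k=2,j=2): S=109.9995, (K−S)⁺=1.7205, hold=9.0820 ⇒ V=9.0820 continue  boundary S*=81.4252
step 1: (k=1,j=0): S=87.7843, (K−S)⁺=23.9357, hold=24.3914 ⇒ V=24.3914 continue | (k=1,j=1): S=102.0311, (K−S)⁺=9.6889, hold=13.8047 ⇒ V=13.8047 continue  boundary S*=-
step 0: (k=0,j=0): S=94.6400, (K−S)⁺=17.0800, hold=19.0793 ⇒ V=19.0793 continue  boundary S*=-

price = 19.0793
boundary = - - 81.4252 75.5268 81.4252 87.7843 81.4252 87.7843 94.6400
tree:
19.0793
24.3914 13.8047
30.2948 18.5451 9.0820
36.1932 24.1179 13.0044 5.1628
41.6644 30.2948 17.9939 8.0259 2.2948
46.7392 36.1932 23.9357 12.0775 3.9709 0.6124
51.4464 41.6644 30.2948 17.4465 6.7111 1.2213 0.0000
55.8126 46.7392 36.1932 23.9357 10.9743 2.4358 0.0000 0.0000
59.8626 51.4464 41.6644 30.2948 17.0800 4.8580 0.0000 0.0000 0.0000
63.6191 55.8126 46.7392 36.1932 23.9357 9.6889 0.0000 0.0000 0.0000 0.0000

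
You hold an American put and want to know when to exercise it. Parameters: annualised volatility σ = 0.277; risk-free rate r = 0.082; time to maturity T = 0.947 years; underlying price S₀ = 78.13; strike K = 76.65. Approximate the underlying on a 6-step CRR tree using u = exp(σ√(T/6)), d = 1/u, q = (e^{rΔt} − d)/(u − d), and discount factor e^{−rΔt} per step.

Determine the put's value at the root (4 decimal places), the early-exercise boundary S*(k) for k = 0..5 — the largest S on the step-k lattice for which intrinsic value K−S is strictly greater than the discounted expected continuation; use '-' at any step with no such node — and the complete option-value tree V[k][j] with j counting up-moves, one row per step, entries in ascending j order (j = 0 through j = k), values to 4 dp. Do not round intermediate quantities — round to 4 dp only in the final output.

params: Δt=0.15783 u=1.11633 d=0.89579 q=0.53158 e^(-rΔt)=0.98714
t_6 payoffs: 36.2798 26.3409 13.9551 0.0000 0.0000 0.0000 0.0000
t_5: node(5,0) S=45.0664 payoff=31.5836 vs cont=30.5979 → 31.5836 [stop]  node(5,1) S=56.1616 payoff=20.4884 vs cont=19.5028 → 20.4884 [stop]  node(5,2) S=69.9882 payoff=6.6618 vs cont=6.4528 → 6.6618 [stop]  node(5,3) S=87.2189 payoff=0.0000 vs cont=0.0000 → 0.0000 [wait]  node(5,4) S=108.6917 payoff=0.0000 vs cont=0.0000 → 0.0000 [wait]  node(5,5) S=135.4510 payoff=0.0000 vs cont=0.0000 → 0.0000 [wait]  ⇒ S*(5)=69.9882
t_4: node(4,0) S=50.3091 payoff=26.3409 vs cont=25.3553 → 26.3409 [stop]  node(4,1) S=62.6949 payoff=13.9551 vs cont=12.9695 → 13.9551 [stop]  node(4,2) S=78.1300 payoff=0.0000 vs cont=3.0804 → 3.0804 [wait]  node(4,3) S=97.3652 payoff=0.0000 vs cont=0.0000 → 0.0000 [wait]  node(4,4) S=121.3359 payoff=0.0000 vs cont=0.0000 → 0.0000 [wait]  ⇒ S*(4)=62.6949
t_3: node(3,0) S=56.1616 payoff=20.4884 vs cont=19.5028 → 20.4884 [stop]  node(3,1) S=69.9882 payoff=6.6618 vs cont=8.0692 → 8.0692 [wait]  node(3,2) S=87.2189 payoff=0.0000 vs cont=1.4243 → 1.4243 [wait]  node(3,3) S=108.6917 payoff=0.0000 vs cont=0.0000 → 0.0000 [wait]  ⇒ S*(3)=56.1616
t_2: node(2,0) S=62.6949 payoff=13.9551 vs cont=13.7080 → 13.9551 [stop]  node(2,1) S=78.1300 payoff=0.0000 vs cont=4.4786 → 4.4786 [wait]  node(2,2) S=97.3652 payoff=0.0000 vs cont=0.6586 → 0.6586 [wait]  ⇒ S*(2)=62.6949
t_1: node(1,0) S=69.9882 payoff=6.6618 vs cont=8.8029 → 8.8029 [wait]  node(1,1) S=87.2189 payoff=0.0000 vs cont=2.4165 → 2.4165 [wait]  ⇒ S*(1)=-
t_0: node(0,0) S=78.1300 payoff=0.0000 vs cont=5.3384 → 5.3384 [wait]  ⇒ S*(0)=-

price = 5.3384
boundary = - - 62.6949 56.1616 62.6949 69.9882
tree:
5.3384
8.8029 2.4165
13.9551 4.4786 0.6586
20.4884 8.0692 1.4243 0.0000
26.3409 13.9551 3.0804 0.0000 0.0000
31.5836 20.4884 6.6618 0.0000 0.0000 0.0000
36.2798 26.3409 13.9551 0.0000 0.0000 0.0000 0.0000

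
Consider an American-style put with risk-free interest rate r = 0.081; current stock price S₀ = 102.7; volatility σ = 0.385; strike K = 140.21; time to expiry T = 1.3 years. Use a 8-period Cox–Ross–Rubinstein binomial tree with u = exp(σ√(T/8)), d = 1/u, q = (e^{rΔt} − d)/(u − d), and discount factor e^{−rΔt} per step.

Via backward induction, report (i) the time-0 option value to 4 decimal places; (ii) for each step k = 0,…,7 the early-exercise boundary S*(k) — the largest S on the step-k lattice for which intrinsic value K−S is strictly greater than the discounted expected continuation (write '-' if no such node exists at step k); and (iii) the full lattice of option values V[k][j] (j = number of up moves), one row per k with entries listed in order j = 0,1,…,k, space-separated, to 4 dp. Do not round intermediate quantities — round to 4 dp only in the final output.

price = 38.9287
boundary = - 87.9364 75.2951 87.9364 102.7000 87.9364 102.7000 119.9423
tree:
38.9287
52.2736 26.8086
64.9149 38.1572 16.3359
75.7389 52.2736 25.2569 7.9788
85.0069 64.9149 37.5100 13.8526 2.4033
92.9426 75.7389 52.2736 23.3202 4.8919 0.0153
99.7376 85.0069 64.9149 37.5100 9.9573 0.0313 0.0000
105.5557 92.9426 75.7389 52.2736 20.2677 0.0640 0.0000 0.0000
110.5374 99.7376 85.0069 64.9149 37.5100 0.1307 0.0000 0.0000 0.0000

Δt=0.16250  u=1.16789  d=0.85625  q=0.50379  discount=0.98692
step 8 (expiry): payoffs max(K−S,0) = 110.5374 99.7376 85.0069 64.9149 37.5100 0.1307 0.0000 0.0000 0.0000
step 7: (k=7,j=0): S=34.6543, (K−S)⁺=105.5557, hold=103.7222 ⇒ V=105.5557 exercise | (k=7,j=1): S=47.2674, (K−S)⁺=92.9426, hold=91.1092 ⇒ V=92.9426 exercise | (k=7,j=2): S=64.4711, (K−S)⁺=75.7389, hold=73.9055 ⇒ V=75.7389 exercise | (k=7,j=3): S=87.9364, (K−S)⁺=52.2736, hold=50.4402 ⇒ V=52.2736 exercise | (k=7,j=4): S=119.9423, (K−S)⁺=20.2677, hold=18.4343 ⇒ V=20.2677 exercise | (k=7,j=5): S=163.5972, (K−S)⁺=0.0000, hold=0.0640 ⇒ V=0.0640 continue | (k=7,j=6): S=223.1411, (K−S)⁺=0.0000, hold=0.0000 ⇒ V=0.0000 continue | (k=7,j=7): S=304.3570, (K−S)⁺=0.0000, hold=0.0000 ⇒ V=0.0000 continue  boundary S*=119.9423
step 6: (k=6,j=0): S=40.4724, (K−S)⁺=99.7376, hold=97.9041 ⇒ V=99.7376 exercise | (k=6,j=1): S=55.2031, (K−S)⁺=85.0069, hold=83.1735 ⇒ V=85.0069 exercise | (k=6,j=2): S=75.2951, (K−S)⁺=64.9149, hold=63.0815 ⇒ V=64.9149 exercise | (k=6,j=3): S=102.7000, (K−S)⁺=37.5100, hold=35.6766 ⇒ V=37.5100 exercise | (k=6,j=4): S=140.0793, (K−S)⁺=0.1307, hold=9.9573 ⇒ V=9.9573 continue | (k=6,j=5): S=191.0635, (K−S)⁺=0.0000, hold=0.0313 ⇒ V=0.0313 continue | (k=6,j=6): S=260.6042, (K−S)⁺=0.0000, hold=0.0000 ⇒ V=0.0000 continue  boundary S*=102.7000
step 5: (k=5,j=0): S=47.2674, (K−S)⁺=92.9426, hold=91.1092 ⇒ V=92.9426 exercise | (k=5,j=1): S=64.4711, (K−S)⁺=75.7389, hold=73.9055 ⇒ V=75.7389 exercise | (k=5,j=2): S=87.9364, (K−S)⁺=52.2736, hold=50.4402 ⇒ V=52.2736 exercise | (k=5,j=3): S=119.9423, (K−S)⁺=20.2677, hold=23.3202 ⇒ V=23.3202 continue | (k=5,j=4): S=163.5972, (K−S)⁺=0.0000, hold=4.8919 ⇒ V=4.8919 continue | (k=5,j=5): S=223.1411, (K−S)⁺=0.0000, hold=0.0153 ⇒ V=0.0153 continue  boundary S*=87.9364
step 4: (k=4,j=0): S=55.2031, (K−S)⁺=85.0069, hold=83.1735 ⇒ V=85.0069 exercise | (k=4,j=1): S=75.2951, (K−S)⁺=64.9149, hold=63.0815 ⇒ V=64.9149 exercise | (k=4,j=2): S=102.7000, (K−S)⁺=37.5100, hold=37.1943 ⇒ V=37.5100 exercise | (k=4,j=3): S=140.0793, (K−S)⁺=0.1307, hold=13.8526 ⇒ V=13.8526 continue | (k=4,j=4): S=191.0635, (K−S)⁺=0.0000, hold=2.4033 ⇒ V=2.4033 continue  boundary S*=102.7000
step 3: (k=3,j=0): S=64.4711, (K−S)⁺=75.7389, hold=73.9055 ⇒ V=75.7389 exercise | (k=3,j=1): S=87.9364, (K−S)⁺=52.2736, hold=50.4402 ⇒ V=52.2736 exercise | (k=3,j=2): S=119.9423, (K−S)⁺=20.2677, hold=25.2569 ⇒ V=25.2569 continue | (k=3,j=3): S=163.5972, (K−S)⁺=0.0000, hold=7.9788 ⇒ V=7.9788 continue  boundary S*=87.9364
step 2: (k=2,j=0): S=75.2951, (K−S)⁺=64.9149, hold=63.0815 ⇒ V=64.9149 exercise | (k=2,j=1): S=102.7000, (K−S)⁺=37.5100, hold=38.1572 ⇒ V=38.1572 continue | (k=2,j=2): S=140.0793, (K−S)⁺=0.1307, hold=16.3359 ⇒ V=16.3359 continue  boundary S*=75.2951
step 1: (k=1,j=0): S=87.9364, (K−S)⁺=52.2736, hold=50.7620 ⇒ V=52.2736 exercise | (k=1,j=1): S=119.9423, (K−S)⁺=20.2677, hold=26.8086 ⇒ V=26.8086 continue  boundary S*=87.9364
step 0: (k=0,j=0): S=102.7000, (K−S)⁺=37.5100, hold=38.9287 ⇒ V=38.9287 continue  boundary S*=-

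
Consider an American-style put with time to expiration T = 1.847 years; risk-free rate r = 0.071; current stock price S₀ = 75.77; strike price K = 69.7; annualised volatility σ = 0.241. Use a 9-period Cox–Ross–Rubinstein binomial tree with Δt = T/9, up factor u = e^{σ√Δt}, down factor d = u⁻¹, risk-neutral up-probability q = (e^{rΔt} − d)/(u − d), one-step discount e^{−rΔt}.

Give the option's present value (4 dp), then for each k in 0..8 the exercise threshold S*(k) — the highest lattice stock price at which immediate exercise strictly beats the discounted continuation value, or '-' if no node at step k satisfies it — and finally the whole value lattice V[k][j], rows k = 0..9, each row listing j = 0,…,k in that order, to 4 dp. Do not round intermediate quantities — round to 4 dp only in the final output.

price = 4.0443
boundary = - - - 54.6076 48.9596 54.6076 48.9596 54.6076 60.9071
tree:
4.0443
6.4577 2.0968
10.0296 3.5884 0.8823
15.0924 5.9864 1.6417 0.2589
20.7404 9.6842 2.9969 0.5311 0.0339
25.8041 15.0924 5.3372 1.0833 0.0747 0.0000
30.3442 20.7404 9.1931 2.1952 0.1648 0.0000 0.0000
34.4147 25.8041 15.0924 4.4141 0.3634 0.0000 0.0000 0.0000
38.0642 30.3442 20.7404 8.7929 0.8013 0.0000 0.0000 0.0000 0.0000
41.3362 34.4147 25.8041 15.0924 1.7667 0.0000 0.0000 0.0000 0.0000 0.0000

params: Δt=0.20522 u=1.11536 d=0.89657 q=0.53982 e^(-rΔt)=0.98553
t_9 payoffs: 41.3362 34.4147 25.8041 15.0924 1.7667 0.0000 0.0000 0.0000 0.0000 0.0000
t_8: node(8,0) S=31.6358 payoff=38.0642 vs cont=37.0560 → 38.0642 [stop]  node(8,1) S=39.3558 payoff=30.3442 vs cont=29.3360 → 30.3442 [stop]  node(8,2) S=48.9596 payoff=20.7404 vs cont=19.7321 → 20.7404 [stop]  node(8,3) S=60.9071 payoff=8.7929 vs cont=7.7847 → 8.7929 [stop]  node(8,4) S=75.7700 payoff=0.0000 vs cont=0.8013 → 0.8013 [wait]  node(8,5) S=94.2599 payoff=0.0000 vs cont=0.0000 → 0.0000 [wait]  node(8,6) S=117.2617 payoff=0.0000 vs cont=0.0000 → 0.0000 [wait]  node(8,7) S=145.8767 payoff=0.0000 vs cont=0.0000 → 0.0000 [wait]  node(8,8) S=181.4744 payoff=0.0000 vs cont=0.0000 → 0.0000 [wait]  ⇒ S*(8)=60.9071
t_7: node(7,0) S=35.2853 payoff=34.4147 vs cont=33.4065 → 34.4147 [stop]  node(7,1) S=43.8959 payoff=25.8041 vs cont=24.7959 → 25.8041 [stop]  node(7,2) S=54.6076 payoff=15.0924 vs cont=14.0842 → 15.0924 [stop]  node(7,3) S=67.9333 payoff=1.7667 vs cont=4.4141 → 4.4141 [wait]  node(7,4) S=84.5108 payoff=0.0000 vs cont=0.3634 → 0.3634 [wait]  node(7,5) S=105.1336 payoff=0.0000 vs cont=0.0000 → 0.0000 [wait]  node(7,6) S=130.7890 payoff=0.0000 vs cont=0.0000 → 0.0000 [wait]  node(7,7) S=162.7049 payoff=0.0000 vs cont=0.0000 → 0.0000 [wait]  ⇒ S*(7)=54.6076
t_6: node(6,0) S=39.3558 payoff=30.3442 vs cont=29.3360 → 30.3442 [stop]  node(6,1) S=48.9596 payoff=20.7404 vs cont=19.7321 → 20.7404 [stop]  node(6,2) S=60.9071 payoff=8.7929 vs cont=9.1931 → 9.1931 [wait]  node(6,3) S=75.7700 payoff=0.0000 vs cont=2.1952 → 2.1952 [wait]  node(6,4) S=94.2599 payoff=0.0000 vs cont=0.1648 → 0.1648 [wait]  node(6,5) S=117.2617 payoff=0.0000 vs cont=0.0000 → 0.0000 [wait]  node(6,6) S=145.8767 payoff=0.0000 vs cont=0.0000 → 0.0000 [wait]  ⇒ S*(6)=48.9596
t_5: node(5,0) S=43.8959 payoff=25.8041 vs cont=24.7959 → 25.8041 [stop]  node(5,1) S=54.6076 payoff=15.0924 vs cont=14.2971 → 15.0924 [stop]  node(5,2) S=67.9333 payoff=1.7667 vs cont=5.3372 → 5.3372 [wait]  node(5,3) S=84.5108 payoff=0.0000 vs cont=1.0833 → 1.0833 [wait]  node(5,4) S=105.1336 payoff=0.0000 vs cont=0.0747 → 0.0747 [wait]  node(5,5) S=130.7890 payoff=0.0000 vs cont=0.0000 → 0.0000 [wait]  ⇒ S*(5)=54.6076
t_4: node(4,0) S=48.9596 payoff=20.7404 vs cont=19.7321 → 20.7404 [stop]  node(4,1) S=60.9071 payoff=8.7929 vs cont=9.6842 → 9.6842 [wait]  node(4,2) S=75.7700 payoff=0.0000 vs cont=2.9969 → 2.9969 [wait]  node(4,3) S=94.2599 payoff=0.0000 vs cont=0.5311 → 0.5311 [wait]  node(4,4) S=117.2617 payoff=0.0000 vs cont=0.0339 → 0.0339 [wait]  ⇒ S*(4)=48.9596
t_3: node(3,0) S=54.6076 payoff=15.0924 vs cont=14.5584 → 15.0924 [stop]  node(3,1) S=67.9333 payoff=1.7667 vs cont=5.9864 → 5.9864 [wait]  node(3,2) S=84.5108 payoff=0.0000 vs cont=1.6417 → 1.6417 [wait]  node(3,3) S=105.1336 payoff=0.0000 vs cont=0.2589 → 0.2589 [wait]  ⇒ S*(3)=54.6076
t_2: node(2,0) S=60.9071 payoff=8.7929 vs cont=10.0296 → 10.0296 [wait]  node(2,1) S=75.7700 payoff=0.0000 vs cont=3.5884 → 3.5884 [wait]  node(2,2) S=94.2599 payoff=0.0000 vs cont=0.8823 → 0.8823 [wait]  ⇒ S*(2)=-
t_1: node(1,0) S=67.9333 payoff=1.7667 vs cont=6.4577 → 6.4577 [wait]  node(1,1) S=84.5108 payoff=0.0000 vs cont=2.0968 → 2.0968 [wait]  ⇒ S*(1)=-
t_0: node(0,0) S=75.7700 payoff=0.0000 vs cont=4.0443 → 4.0443 [wait]  ⇒ S*(0)=-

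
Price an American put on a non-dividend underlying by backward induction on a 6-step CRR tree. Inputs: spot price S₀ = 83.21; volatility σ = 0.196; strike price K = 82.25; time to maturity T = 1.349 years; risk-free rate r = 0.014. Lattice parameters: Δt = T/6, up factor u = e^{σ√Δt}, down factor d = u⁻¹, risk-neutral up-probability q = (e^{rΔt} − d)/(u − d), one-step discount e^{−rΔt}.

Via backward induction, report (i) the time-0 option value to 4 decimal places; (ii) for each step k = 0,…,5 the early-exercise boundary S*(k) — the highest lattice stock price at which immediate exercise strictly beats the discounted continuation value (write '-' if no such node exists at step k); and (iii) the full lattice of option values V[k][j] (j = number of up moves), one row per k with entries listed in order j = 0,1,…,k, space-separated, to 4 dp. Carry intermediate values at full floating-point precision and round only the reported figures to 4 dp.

Δt=0.22483  u=1.09739  d=0.91125  q=0.49372  discount=0.99686
step 6 (expiry): payoffs max(K−S,0) = 34.6064 24.8743 13.1542 0.0000 0.0000 0.0000 0.0000
step 5: (k=5,j=0): S=52.2837, (K−S)⁺=29.9663, hold=29.7078 ⇒ V=29.9663 exercise | (k=5,j=1): S=62.9637, (K−S)⁺=19.2863, hold=19.0278 ⇒ V=19.2863 exercise | (k=5,j=2): S=75.8252, (K−S)⁺=6.4248, hold=6.6388 ⇒ V=6.6388 continue | (k=5,j=3): S=91.3140, (K−S)⁺=0.0000, hold=0.0000 ⇒ V=0.0000 continue | (k=5,j=4): S=109.9666, (K−S)⁺=0.0000, hold=0.0000 ⇒ V=0.0000 continue | (k=5,j=5): S=132.4295, (K−S)⁺=0.0000, hold=0.0000 ⇒ V=0.0000 continue  boundary S*=62.9637
step 4: (k=4,j=0): S=57.3757, (K−S)⁺=24.8743, hold=24.6158 ⇒ V=24.8743 exercise | (k=4,j=1): S=69.0958, (K−S)⁺=13.1542, hold=13.0010 ⇒ V=13.1542 exercise | (k=4,j=2): S=83.2100, (K−S)⁺=0.0000, hold=3.3505 ⇒ V=3.3505 continue | (k=4,j=3): S=100.2073, (K−S)⁺=0.0000, hold=0.0000 ⇒ V=0.0000 continue | (k=4,j=4): S=120.6765, (K−S)⁺=0.0000, hold=0.0000 ⇒ V=0.0000 continue  boundary S*=69.0958
step 3: (k=3,j=0): S=62.9637, (K−S)⁺=19.2863, hold=19.0278 ⇒ V=19.2863 exercise | (k=3,j=1): S=75.8252, (K−S)⁺=6.4248, hold=8.2878 ⇒ V=8.2878 continue | (k=3,j=2): S=91.3140, (K−S)⁺=0.0000, hold=1.6910 ⇒ V=1.6910 continue | (k=3,j=3): S=109.9666, (K−S)⁺=0.0000, hold=0.0000 ⇒ V=0.0000 continue  boundary S*=62.9637
step 2: (k=2,j=0): S=69.0958, (K−S)⁺=13.1542, hold=13.8126 ⇒ V=13.8126 continue | (k=2,j=1): S=83.2100, (K−S)⁺=0.0000, hold=5.0150 ⇒ V=5.0150 continue | (k=2,j=2): S=100.2073, (K−S)⁺=0.0000, hold=0.8534 ⇒ V=0.8534 continue  boundary S*=-
step 1: (k=1,j=0): S=75.8252, (K−S)⁺=6.4248, hold=9.4393 ⇒ V=9.4393 continue | (k=1,j=1): S=91.3140, (K−S)⁺=0.0000, hold=2.9510 ⇒ V=2.9510 continue  boundary S*=-
step 0: (k=0,j=0): S=83.2100, (K−S)⁺=0.0000, hold=6.2163 ⇒ V=6.2163 continue  boundary S*=-

price = 6.2163
boundary = - - - 62.9637 69.0958 62.9637
tree:
6.2163
9.4393 2.9510
13.8126 5.0150 0.8534
19.2863 8.2878 1.6910 0.0000
24.8743 13.1542 3.3505 0.0000 0.0000
29.9663 19.2863 6.6388 0.0000 0.0000 0.0000
34.6064 24.8743 13.1542 0.0000 0.0000 0.0000 0.0000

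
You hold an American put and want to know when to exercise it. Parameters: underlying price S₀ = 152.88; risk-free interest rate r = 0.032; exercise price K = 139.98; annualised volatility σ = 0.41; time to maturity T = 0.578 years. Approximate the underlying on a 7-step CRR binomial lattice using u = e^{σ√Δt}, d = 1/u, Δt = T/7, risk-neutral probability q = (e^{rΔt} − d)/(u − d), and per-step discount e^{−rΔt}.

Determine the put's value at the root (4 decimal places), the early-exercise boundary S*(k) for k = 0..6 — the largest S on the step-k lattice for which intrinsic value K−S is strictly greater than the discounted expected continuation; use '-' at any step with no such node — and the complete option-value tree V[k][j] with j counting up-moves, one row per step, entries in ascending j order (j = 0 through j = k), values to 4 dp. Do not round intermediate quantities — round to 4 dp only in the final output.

params: Δt=0.08257 u=1.12504 d=0.88886 q=0.48178 e^(-rΔt)=0.99736
t_7 payoffs: 72.9626 55.1558 32.6176 4.0909 0.0000 0.0000 0.0000 0.0000
t_6: node(6,0) S=75.3969 payoff=64.5831 vs cont=64.2137 → 64.5831 [stop]  node(6,1) S=95.4302 payoff=44.5498 vs cont=44.1804 → 44.5498 [stop]  node(6,2) S=120.7865 payoff=19.1935 vs cont=18.8241 → 19.1935 [stop]  node(6,3) S=152.8800 payoff=0.0000 vs cont=2.1144 → 2.1144 [wait]  node(6,4) S=193.5009 payoff=0.0000 vs cont=0.0000 → 0.0000 [wait]  node(6,5) S=244.9150 payoff=0.0000 vs cont=0.0000 → 0.0000 [wait]  node(6,6) S=309.9901 payoff=0.0000 vs cont=0.0000 → 0.0000 [wait]  ⇒ S*(6)=120.7865
t_5: node(5,0) S=84.8242 payoff=55.1558 vs cont=54.7864 → 55.1558 [stop]  node(5,1) S=107.3624 payoff=32.6176 vs cont=32.2482 → 32.6176 [stop]  node(5,2) S=135.8891 payoff=4.0909 vs cont=10.9362 → 10.9362 [wait]  node(5,3) S=171.9954 payoff=0.0000 vs cont=1.0928 → 1.0928 [wait]  node(5,4) S=217.6954 payoff=0.0000 vs cont=0.0000 → 0.0000 [wait]  node(5,5) S=275.5381 payoff=0.0000 vs cont=0.0000 → 0.0000 [wait]  ⇒ S*(5)=107.3624
t_4: node(4,0) S=95.4302 payoff=44.5498 vs cont=44.1804 → 44.5498 [stop]  node(4,1) S=120.7865 payoff=19.1935 vs cont=22.1134 → 22.1134 [wait]  node(4,2) S=152.8800 payoff=0.0000 vs cont=6.1775 → 6.1775 [wait]  node(4,3) S=193.5009 payoff=0.0000 vs cont=0.5648 → 0.5648 [wait]  node(4,4) S=244.9150 payoff=0.0000 vs cont=0.0000 → 0.0000 [wait]  ⇒ S*(4)=95.4302
t_3: node(3,0) S=107.3624 payoff=32.6176 vs cont=33.6513 → 33.6513 [wait]  node(3,1) S=135.8891 payoff=4.0909 vs cont=14.3976 → 14.3976 [wait]  node(3,2) S=171.9954 payoff=0.0000 vs cont=3.4642 → 3.4642 [wait]  node(3,3) S=217.6954 payoff=0.0000 vs cont=0.2919 → 0.2919 [wait]  ⇒ S*(3)=-
t_2: node(2,0) S=120.7865 payoff=19.1935 vs cont=24.3109 → 24.3109 [wait]  node(2,1) S=152.8800 payoff=0.0000 vs cont=9.1060 → 9.1060 [wait]  node(2,2) S=193.5009 payoff=0.0000 vs cont=1.9308 → 1.9308 [wait]  ⇒ S*(2)=-
t_1: node(1,0) S=135.8891 payoff=4.0909 vs cont=16.9406 → 16.9406 [wait]  node(1,1) S=171.9954 payoff=0.0000 vs cont=5.6342 → 5.6342 [wait]  ⇒ S*(1)=-
t_0: node(0,0) S=152.8800 payoff=0.0000 vs cont=11.4630 → 11.4630 [wait]  ⇒ S*(0)=-

price = 11.4630
boundary = - - - - 95.4302 107.3624 120.7865
tree:
11.4630
16.9406 5.6342
24.3109 9.1060 1.9308
33.6513 14.3976 3.4642 0.2919
44.5498 22.1134 6.1775 0.5648 0.0000
55.1558 32.6176 10.9362 1.0928 0.0000 0.0000
64.5831 44.5498 19.1935 2.1144 0.0000 0.0000 0.0000
72.9626 55.1558 32.6176 4.0909 0.0000 0.0000 0.0000 0.0000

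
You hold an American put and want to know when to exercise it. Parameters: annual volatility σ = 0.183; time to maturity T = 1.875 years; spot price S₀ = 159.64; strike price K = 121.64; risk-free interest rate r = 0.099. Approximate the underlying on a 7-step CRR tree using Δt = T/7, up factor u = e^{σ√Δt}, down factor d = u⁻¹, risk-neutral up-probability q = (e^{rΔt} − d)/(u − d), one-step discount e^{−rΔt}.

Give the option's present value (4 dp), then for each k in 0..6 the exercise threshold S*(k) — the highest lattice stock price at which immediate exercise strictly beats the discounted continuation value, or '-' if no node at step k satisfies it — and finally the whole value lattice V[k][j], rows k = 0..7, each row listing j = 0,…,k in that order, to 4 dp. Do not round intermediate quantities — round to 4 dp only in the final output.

price = 0.5017
boundary = - - - - 109.2977 99.4210 109.2977
tree:
0.5017
1.1549 0.1198
2.6113 0.3048 0.0106
5.7682 0.7734 0.0284 0.0000
12.3423 1.9553 0.0764 0.0000 0.0000
22.2190 4.9238 0.2054 0.0000 0.0000 0.0000
31.2031 12.3423 0.5522 0.0000 0.0000 0.0000 0.0000
39.3754 22.2190 1.4845 0.0000 0.0000 0.0000 0.0000 0.0000

Δt=0.26786  u=1.09934  d=0.90964  q=0.61799  discount=0.97383
step 7 (expiry): payoffs max(K−S,0) = 39.3754 22.2190 1.4845 0.0000 0.0000 0.0000 0.0000 0.0000
step 6: (k=6,j=0): S=90.4369, (K−S)⁺=31.2031, hold=28.0199 ⇒ V=31.2031 exercise | (k=6,j=1): S=109.2977, (K−S)⁺=12.3423, hold=9.1591 ⇒ V=12.3423 exercise | (k=6,j=2): S=132.0920, (K−S)⁺=0.0000, hold=0.5522 ⇒ V=0.5522 continue | (k=6,j=3): S=159.6400, (K−S)⁺=0.0000, hold=0.0000 ⇒ V=0.0000 continue | (k=6,j=4): S=192.9333, (K−S)⁺=0.0000, hold=0.0000 ⇒ V=0.0000 continue | (k=6,j=5): S=233.1699, (K−S)⁺=0.0000, hold=0.0000 ⇒ V=0.0000 continue | (k=6,j=6): S=281.7979, (K−S)⁺=0.0000, hold=0.0000 ⇒ V=0.0000 continue  boundary S*=109.2977
step 5: (k=5,j=0): S=99.4210, (K−S)⁺=22.2190, hold=19.0357 ⇒ V=22.2190 exercise | (k=5,j=1): S=120.1555, (K−S)⁺=1.4845, hold=4.9238 ⇒ V=4.9238 continue | (k=5,j=2): S=145.2142, (K−S)⁺=0.0000, hold=0.2054 ⇒ V=0.2054 continue | (k=5,j=3): S=175.4989, (K−S)⁺=0.0000, hold=0.0000 ⇒ V=0.0000 continue | (k=5,j=4): S=212.0996, (K−S)⁺=0.0000, hold=0.0000 ⇒ V=0.0000 continue | (k=5,j=5): S=256.3334, (K−S)⁺=0.0000, hold=0.0000 ⇒ V=0.0000 continue  boundary S*=99.4210
step 4: (k=4,j=0): S=109.2977, (K−S)⁺=12.3423, hold=11.2289 ⇒ V=12.3423 exercise | (k=4,j=1): S=132.0920, (K−S)⁺=0.0000, hold=1.9553 ⇒ V=1.9553 continue | (k=4,j=2): S=159.6400, (K−S)⁺=0.0000, hold=0.0764 ⇒ V=0.0764 continue | (k=4,j=3): S=192.9333, (K−S)⁺=0.0000, hold=0.0000 ⇒ V=0.0000 continue | (k=4,j=4): S=233.1699, (K−S)⁺=0.0000, hold=0.0000 ⇒ V=0.0000 continue  boundary S*=109.2977
step 3: (k=3,j=0): S=120.1555, (K−S)⁺=1.4845, hold=5.7682 ⇒ V=5.7682 continue | (k=3,j=1): S=145.2142, (K−S)⁺=0.0000, hold=0.7734 ⇒ V=0.7734 continue | (k=3,j=2): S=175.4989, (K−S)⁺=0.0000, hold=0.0284 ⇒ V=0.0284 continue | (k=3,j=3): S=212.0996, (K−S)⁺=0.0000, hold=0.0000 ⇒ V=0.0000 continue  boundary S*=-
step 2: (k=2,j=0): S=132.0920, (K−S)⁺=0.0000, hold=2.6113 ⇒ V=2.6113 continue | (k=2,j=1): S=159.6400, (K−S)⁺=0.0000, hold=0.3048 ⇒ V=0.3048 continue | (k=2,j=2): S=192.9333, (K−S)⁺=0.0000, hold=0.0106 ⇒ V=0.0106 continue  boundary S*=-
step 1: (k=1,j=0): S=145.2142, (K−S)⁺=0.0000, hold=1.1549 ⇒ V=1.1549 continue | (k=1,j=1): S=175.4989, (K−S)⁺=0.0000, hold=0.1198 ⇒ V=0.1198 continue  boundary S*=-
step 0: (k=0,j=0): S=159.6400, (K−S)⁺=0.0000, hold=0.5017 ⇒ V=0.5017 continue  boundary S*=-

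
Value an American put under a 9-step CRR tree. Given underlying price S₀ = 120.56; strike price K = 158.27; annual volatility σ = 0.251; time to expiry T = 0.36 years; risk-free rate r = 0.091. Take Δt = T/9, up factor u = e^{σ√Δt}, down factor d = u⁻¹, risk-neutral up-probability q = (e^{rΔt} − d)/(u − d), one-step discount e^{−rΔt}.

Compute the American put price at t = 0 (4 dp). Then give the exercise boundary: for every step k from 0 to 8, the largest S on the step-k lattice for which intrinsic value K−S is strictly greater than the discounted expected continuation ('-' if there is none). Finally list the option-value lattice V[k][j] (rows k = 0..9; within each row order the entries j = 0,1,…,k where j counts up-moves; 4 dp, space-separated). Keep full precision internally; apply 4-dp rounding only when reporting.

price = 37.7100
boundary = 120.5600 126.7666 133.2927 126.7666 133.2927 140.1548 133.2927 140.1548 147.3702
tree:
37.7100
43.6127 31.5034
49.2264 37.7100 24.9773
54.5653 43.6127 31.5034 18.3122
59.6428 49.2264 37.7100 24.9773 12.3792
64.4716 54.5653 43.6127 31.5034 18.1152 7.2498
69.0641 59.6428 49.2264 37.7100 24.9773 11.7231 3.2328
73.4317 64.4716 54.5653 43.6127 31.5034 18.1152 5.9925 0.7460
77.5854 69.0641 59.6428 49.2264 37.7100 24.9773 10.8998 1.5721 0.0000
81.5358 73.4317 64.4716 54.5653 43.6127 31.5034 18.1152 3.3130 0.0000 0.0000

Δt=0.04000, u=1.05148, d=0.95104, q=0.52376, disc=e^(-rΔt)=0.99637
k=9 terminal: V=max(K-S,0) → 81.5358 73.4317 64.4716 54.5653 43.6127 31.5034 18.1152 3.3130 0.0000 0.0000
k=8: j=0 S=80.6846 intr=77.5854 cont=77.0104 V=77.5854[EX]; j=1 S=89.2059 intr=69.0641 cont=68.4890 V=69.0641[EX]; j=2 S=98.6272 intr=59.6428 cont=59.0677 V=59.6428[EX]; j=3 S=109.0436 intr=49.2264 cont=48.6514 V=49.2264[EX]; j=4 S=120.5600 intr=37.7100 cont=37.1349 V=37.7100[EX]; j=5 S=133.2927 intr=24.9773 cont=24.4022 V=24.9773[EX]; j=6 S=147.3702 intr=10.8998 cont=10.3248 V=10.8998[EX]; j=7 S=162.9344 intr=0.0000 cont=1.5721 V=1.5721[hold]; j=8 S=180.1424 intr=0.0000 cont=0.0000 V=0.0000[hold]  S*(8)=147.3702
k=7: j=0 S=84.8383 intr=73.4317 cont=72.8566 V=73.4317[EX]; j=1 S=93.7984 intr=64.4716 cont=63.8966 V=64.4716[EX]; j=2 S=103.7047 intr=54.5653 cont=53.9902 V=54.5653[EX]; j=3 S=114.6573 intr=43.6127 cont=43.0377 V=43.6127[EX]; j=4 S=126.7666 intr=31.5034 cont=30.9284 V=31.5034[EX]; j=5 S=140.1548 intr=18.1152 cont=17.5401 V=18.1152[EX]; j=6 S=154.9570 intr=3.3130 cont=5.9925 V=5.9925[hold]; j=7 S=171.3225 intr=0.0000 cont=0.7460 V=0.7460[hold]  S*(7)=140.1548
k=6: j=0 S=89.2059 intr=69.0641 cont=68.4890 V=69.0641[EX]; j=1 S=98.6272 intr=59.6428 cont=59.0677 V=59.6428[EX]; j=2 S=109.0436 intr=49.2264 cont=48.6514 V=49.2264[EX]; j=3 S=120.5600 intr=37.7100 cont=37.1349 V=37.7100[EX]; j=4 S=133.2927 intr=24.9773 cont=24.4022 V=24.9773[EX]; j=5 S=147.3702 intr=10.8998 cont=11.7231 V=11.7231[hold]; j=6 S=162.9344 intr=0.0000 cont=3.2328 V=3.2328[hold]  S*(6)=133.2927
k=5: j=0 S=93.7984 intr=64.4716 cont=63.8966 V=64.4716[EX]; j=1 S=103.7047 intr=54.5653 cont=53.9902 V=54.5653[EX]; j=2 S=114.6573 intr=43.6127 cont=43.0377 V=43.6127[EX]; j=3 S=126.7666 intr=31.5034 cont=30.9284 V=31.5034[EX]; j=4 S=140.1548 intr=18.1152 cont=17.9698 V=18.1152[EX]; j=5 S=154.9570 intr=3.3130 cont=7.2498 V=7.2498[hold]  S*(5)=140.1548
k=4: j=0 S=98.6272 intr=59.6428 cont=59.0677 V=59.6428[EX]; j=1 S=109.0436 intr=49.2264 cont=48.6514 V=49.2264[EX]; j=2 S=120.5600 intr=37.7100 cont=37.1349 V=37.7100[EX]; j=3 S=133.2927 intr=24.9773 cont=24.4022 V=24.9773[EX]; j=4 S=147.3702 intr=10.8998 cont=12.3792 V=12.3792[hold]  S*(4)=133.2927
k=3: j=0 S=103.7047 intr=54.5653 cont=53.9902 V=54.5653[EX]; j=1 S=114.6573 intr=43.6127 cont=43.0377 V=43.6127[EX]; j=2 S=126.7666 intr=31.5034 cont=30.9284 V=31.5034[EX]; j=3 S=140.1548 intr=18.1152 cont=18.3122 V=18.3122[hold]  S*(3)=126.7666
k=2: j=0 S=109.0436 intr=49.2264 cont=48.6514 V=49.2264[EX]; j=1 S=120.5600 intr=37.7100 cont=37.1349 V=37.7100[EX]; j=2 S=133.2927 intr=24.9773 cont=24.5050 V=24.9773[EX]  S*(2)=133.2927
k=1: j=0 S=114.6573 intr=43.6127 cont=43.0377 V=43.6127[EX]; j=1 S=126.7666 intr=31.5034 cont=30.9284 V=31.5034[EX]  S*(1)=126.7666
k=0: j=0 S=120.5600 intr=37.7100 cont=37.1349 V=37.7100[EX]  S*(0)=120.5600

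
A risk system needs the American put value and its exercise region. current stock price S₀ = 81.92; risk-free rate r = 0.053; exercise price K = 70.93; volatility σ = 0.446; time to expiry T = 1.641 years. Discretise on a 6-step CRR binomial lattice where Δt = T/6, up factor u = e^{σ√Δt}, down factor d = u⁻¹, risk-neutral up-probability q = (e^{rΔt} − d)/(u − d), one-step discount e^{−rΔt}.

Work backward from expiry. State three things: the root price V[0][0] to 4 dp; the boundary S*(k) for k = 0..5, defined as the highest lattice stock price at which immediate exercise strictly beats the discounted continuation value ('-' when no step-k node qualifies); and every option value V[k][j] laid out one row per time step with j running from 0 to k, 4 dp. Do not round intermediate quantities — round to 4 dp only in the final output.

Δt=0.27350  u=1.26269  d=0.79196  q=0.47297  discount=0.98561
step 6 (expiry): payoffs max(K−S,0) = 50.7181 38.7044 19.5499 0.0000 0.0000 0.0000 0.0000
step 5: (k=5,j=0): S=25.5213, (K−S)⁺=45.4087, hold=44.3879 ⇒ V=45.4087 exercise | (k=5,j=1): S=40.6910, (K−S)⁺=30.2390, hold=29.2183 ⇒ V=30.2390 exercise | (k=5,j=2): S=64.8773, (K−S)⁺=6.0527, hold=10.1551 ⇒ V=10.1551 continue | (k=5,j=3): S=103.4397, (K−S)⁺=0.0000, hold=0.0000 ⇒ V=0.0000 continue | (k=5,j=4): S=164.9232, (K−S)⁺=0.0000, hold=0.0000 ⇒ V=0.0000 continue | (k=5,j=5): S=262.9520, (K−S)⁺=0.0000, hold=0.0000 ⇒ V=0.0000 continue  boundary S*=40.6910
step 4: (k=4,j=0): S=32.2256, (K−S)⁺=38.7044, hold=37.6837 ⇒ V=38.7044 exercise | (k=4,j=1): S=51.3801, (K−S)⁺=19.5499, hold=20.4415 ⇒ V=20.4415 continue | (k=4,j=2): S=81.9200, (K−S)⁺=0.0000, hold=5.2750 ⇒ V=5.2750 continue | (k=4,j=3): S=130.6124, (K−S)⁺=0.0000, hold=0.0000 ⇒ V=0.0000 continue | (k=4,j=4): S=208.2472, (K−S)⁺=0.0000, hold=0.0000 ⇒ V=0.0000 continue  boundary S*=32.2256
step 3: (k=3,j=0): S=40.6910, (K−S)⁺=30.2390, hold=29.6339 ⇒ V=30.2390 exercise | (k=3,j=1): S=64.8773, (K−S)⁺=6.0527, hold=13.0773 ⇒ V=13.0773 continue | (k=3,j=2): S=103.4397, (K−S)⁺=0.0000, hold=2.7401 ⇒ V=2.7401 continue | (k=3,j=3): S=164.9232, (K−S)⁺=0.0000, hold=0.0000 ⇒ V=0.0000 continue  boundary S*=40.6910
step 2: (k=2,j=0): S=51.3801, (K−S)⁺=19.5499, hold=21.8037 ⇒ V=21.8037 continue | (k=2,j=1): S=81.9200, (K−S)⁺=0.0000, hold=8.0703 ⇒ V=8.0703 continue | (k=2,j=2): S=130.6124, (K−S)⁺=0.0000, hold=1.4233 ⇒ V=1.4233 continue  boundary S*=-
step 1: (k=1,j=0): S=64.8773, (K−S)⁺=6.0527, hold=15.0879 ⇒ V=15.0879 continue | (k=1,j=1): S=103.4397, (K−S)⁺=0.0000, hold=4.8556 ⇒ V=4.8556 continue  boundary S*=-
step 0: (k=0,j=0): S=81.9200, (K−S)⁺=0.0000, hold=10.1008 ⇒ V=10.1008 continue  boundary S*=-

price = 10.1008
boundary = - - - 40.6910 32.2256 40.6910
tree:
10.1008
15.0879 4.8556
21.8037 8.0703 1.4233
30.2390 13.0773 2.7401 0.0000
38.7044 20.4415 5.2750 0.0000 0.0000
45.4087 30.2390 10.1551 0.0000 0.0000 0.0000
50.7181 38.7044 19.5499 0.0000 0.0000 0.0000 0.0000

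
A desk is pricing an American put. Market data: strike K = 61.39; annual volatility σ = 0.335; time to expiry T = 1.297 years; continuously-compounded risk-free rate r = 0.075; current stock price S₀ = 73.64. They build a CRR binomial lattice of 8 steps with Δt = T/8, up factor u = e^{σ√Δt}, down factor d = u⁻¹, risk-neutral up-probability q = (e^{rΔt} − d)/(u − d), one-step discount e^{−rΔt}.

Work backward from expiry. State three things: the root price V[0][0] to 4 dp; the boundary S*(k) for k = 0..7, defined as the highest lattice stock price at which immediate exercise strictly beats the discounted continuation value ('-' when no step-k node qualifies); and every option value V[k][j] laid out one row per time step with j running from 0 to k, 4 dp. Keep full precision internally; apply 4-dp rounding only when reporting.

price = 3.7165
boundary = - - - - 42.9330 37.5155 42.9330 49.1328
tree:
3.7165
5.8053 1.8108
8.8266 3.0592 0.6620
13.0018 5.0509 1.2304 0.1351
18.4570 8.1037 2.2567 0.2799 0.0000
23.8745 12.5318 4.0691 0.5800 0.0000 0.0000
28.6084 18.4570 7.1736 1.2020 0.0000 0.0000 0.0000
32.7450 23.8745 12.2572 2.4910 0.0000 0.0000 0.0000 0.0000
36.3595 28.6084 18.4570 5.1620 0.0000 0.0000 0.0000 0.0000 0.0000

Δt=0.16212  u=1.14441  d=0.87381  q=0.51154  discount=0.98791
step 8 (expiry): payoffs max(K−S,0) = 36.3595 28.6084 18.4570 5.1620 0.0000 0.0000 0.0000 0.0000 0.0000
step 7: (k=7,j=0): S=28.6450, (K−S)⁺=32.7450, hold=32.0030 ⇒ V=32.7450 exercise | (k=7,j=1): S=37.5155, (K−S)⁺=23.8745, hold=23.1326 ⇒ V=23.8745 exercise | (k=7,j=2): S=49.1328, (K−S)⁺=12.2572, hold=11.5152 ⇒ V=12.2572 exercise | (k=7,j=3): S=64.3477, (K−S)⁺=0.0000, hold=2.4910 ⇒ V=2.4910 continue | (k=7,j=4): S=84.2742, (K−S)⁺=0.0000, hold=0.0000 ⇒ V=0.0000 continue | (k=7,j=5): S=110.3712, (K−S)⁺=0.0000, hold=0.0000 ⇒ V=0.0000 continue | (k=7,j=6): S=144.5496, (K−S)⁺=0.0000, hold=0.0000 ⇒ V=0.0000 continue | (k=7,j=7): S=189.3121, (K−S)⁺=0.0000, hold=0.0000 ⇒ V=0.0000 continue  boundary S*=49.1328
step 6: (k=6,j=0): S=32.7816, (K−S)⁺=28.6084, hold=27.8665 ⇒ V=28.6084 exercise | (k=6,j=1): S=42.9330, (K−S)⁺=18.4570, hold=17.7151 ⇒ V=18.4570 exercise | (k=6,j=2): S=56.2280, (K−S)⁺=5.1620, hold=7.1736 ⇒ V=7.1736 continue | (k=6,j=3): S=73.6400, (K−S)⁺=0.0000, hold=1.2020 ⇒ V=1.2020 continue | (k=6,j=4): S=96.4440, (K−S)⁺=0.0000, hold=0.0000 ⇒ V=0.0000 continue | (k=6,j=5): S=126.3096, (K−S)⁺=0.0000, hold=0.0000 ⇒ V=0.0000 continue | (k=6,j=6): S=165.4237, (K−S)⁺=0.0000, hold=0.0000 ⇒ V=0.0000 continue  boundary S*=42.9330
step 5: (k=5,j=0): S=37.5155, (K−S)⁺=23.8745, hold=23.1326 ⇒ V=23.8745 exercise | (k=5,j=1): S=49.1328, (K−S)⁺=12.2572, hold=12.5318 ⇒ V=12.5318 continue | (k=5,j=2): S=64.3477, (K−S)⁺=0.0000, hold=4.0691 ⇒ V=4.0691 continue | (k=5,j=3): S=84.2742, (K−S)⁺=0.0000, hold=0.5800 ⇒ V=0.5800 continue | (k=5,j=4): S=110.3712, (K−S)⁺=0.0000, hold=0.0000 ⇒ V=0.0000 continue | (k=5,j=5): S=144.5496, (K−S)⁺=0.0000, hold=0.0000 ⇒ V=0.0000 continue  boundary S*=37.5155
step 4: (k=4,j=0): S=42.9330, (K−S)⁺=18.4570, hold=17.8538 ⇒ V=18.4570 exercise | (k=4,j=1): S=56.2280, (K−S)⁺=5.1620, hold=8.1037 ⇒ V=8.1037 continue | (k=4,j=2): S=73.6400, (K−S)⁺=0.0000, hold=2.2567 ⇒ V=2.2567 continue | (k=4,j=3): S=96.4440, (K−S)⁺=0.0000, hold=0.2799 ⇒ V=0.2799 continue | (k=4,j=4): S=126.3096, (K−S)⁺=0.0000, hold=0.0000 ⇒ V=0.0000 continue  boundary S*=42.9330
step 3: (k=3,j=0): S=49.1328, (K−S)⁺=12.2572, hold=13.0018 ⇒ V=13.0018 continue | (k=3,j=1): S=64.3477, (K−S)⁺=0.0000, hold=5.0509 ⇒ V=5.0509 continue | (k=3,j=2): S=84.2742, (K−S)⁺=0.0000, hold=1.2304 ⇒ V=1.2304 continue | (k=3,j=3): S=110.3712, (K−S)⁺=0.0000, hold=0.1351 ⇒ V=0.1351 continue  boundary S*=-
step 2: (k=2,j=0): S=56.2280, (K−S)⁺=5.1620, hold=8.8266 ⇒ V=8.8266 continue | (k=2,j=1): S=73.6400, (K−S)⁺=0.0000, hold=3.0592 ⇒ V=3.0592 continue | (k=2,j=2): S=96.4440, (K−S)⁺=0.0000, hold=0.6620 ⇒ V=0.6620 continue  boundary S*=-
step 1: (k=1,j=0): S=64.3477, (K−S)⁺=0.0000, hold=5.8053 ⇒ V=5.8053 continue | (k=1,j=1): S=84.2742, (K−S)⁺=0.0000, hold=1.8108 ⇒ V=1.8108 continue  boundary S*=-
step 0: (k=0,j=0): S=73.6400, (K−S)⁺=0.0000, hold=3.7165 ⇒ V=3.7165 continue  boundary S*=-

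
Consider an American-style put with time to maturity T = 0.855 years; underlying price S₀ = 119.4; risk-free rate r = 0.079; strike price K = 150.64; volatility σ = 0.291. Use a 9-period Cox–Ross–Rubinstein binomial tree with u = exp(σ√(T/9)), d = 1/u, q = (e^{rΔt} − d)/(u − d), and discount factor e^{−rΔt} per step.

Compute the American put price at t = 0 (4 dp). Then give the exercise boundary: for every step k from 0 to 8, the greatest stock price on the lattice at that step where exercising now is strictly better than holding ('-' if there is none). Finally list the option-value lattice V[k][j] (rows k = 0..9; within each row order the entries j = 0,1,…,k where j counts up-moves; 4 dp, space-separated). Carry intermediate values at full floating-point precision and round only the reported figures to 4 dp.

params: Δt=0.09500 u=1.09384 d=0.91421 q=0.51953 e^(-rΔt)=0.99252
t_9 payoffs: 97.3766 86.9114 74.3899 59.4083 41.4830 20.0358 0.0000 0.0000 0.0000 0.0000
t_8: node(8,0) S=58.2615 payoff=92.3785 vs cont=91.2522 → 92.3785 [stop]  node(8,1) S=69.7088 payoff=80.9312 vs cont=79.8049 → 80.9312 [stop]  node(8,2) S=83.4052 payoff=67.2348 vs cont=66.1085 → 67.2348 [stop]  node(8,3) S=99.7927 payoff=50.8473 vs cont=49.7210 → 50.8473 [stop]  node(8,4) S=119.4000 payoff=31.2400 vs cont=30.1137 → 31.2400 [stop]  node(8,5) S=142.8598 payoff=7.7802 vs cont=9.5546 → 9.5546 [wait]  node(8,6) S=170.9290 payoff=0.0000 vs cont=0.0000 → 0.0000 [wait]  node(8,7) S=204.5132 payoff=0.0000 vs cont=0.0000 → 0.0000 [wait]  node(8,8) S=244.6961 payoff=0.0000 vs cont=0.0000 → 0.0000 [wait]  ⇒ S*(8)=119.4000
t_7: node(7,0) S=63.7286 payoff=86.9114 vs cont=85.7851 → 86.9114 [stop]  node(7,1) S=76.2501 payoff=74.3899 vs cont=73.2636 → 74.3899 [stop]  node(7,2) S=91.2317 payoff=59.4083 vs cont=58.2820 → 59.4083 [stop]  node(7,3) S=109.1570 payoff=41.4830 vs cont=40.3567 → 41.4830 [stop]  node(7,4) S=130.6042 payoff=20.0358 vs cont=19.8244 → 20.0358 [stop]  node(7,5) S=156.2654 payoff=0.0000 vs cont=4.5564 → 4.5564 [wait]  node(7,6) S=186.9685 payoff=0.0000 vs cont=0.0000 → 0.0000 [wait]  node(7,7) S=223.7042 payoff=0.0000 vs cont=0.0000 → 0.0000 [wait]  ⇒ S*(7)=130.6042
t_6: node(6,0) S=69.7088 payoff=80.9312 vs cont=79.8049 → 80.9312 [stop]  node(6,1) S=83.4052 payoff=67.2348 vs cont=66.1085 → 67.2348 [stop]  node(6,2) S=99.7927 payoff=50.8473 vs cont=49.7210 → 50.8473 [stop]  node(6,3) S=119.4000 payoff=31.2400 vs cont=30.1137 → 31.2400 [stop]  node(6,4) S=142.8598 payoff=7.7802 vs cont=11.9041 → 11.9041 [wait]  node(6,5) S=170.9290 payoff=0.0000 vs cont=2.1728 → 2.1728 [wait]  node(6,6) S=204.5132 payoff=0.0000 vs cont=0.0000 → 0.0000 [wait]  ⇒ S*(6)=119.4000
t_5: node(5,0) S=76.2501 payoff=74.3899 vs cont=73.2636 → 74.3899 [stop]  node(5,1) S=91.2317 payoff=59.4083 vs cont=58.2820 → 59.4083 [stop]  node(5,2) S=109.1570 payoff=41.4830 vs cont=40.3567 → 41.4830 [stop]  node(5,3) S=130.6042 payoff=20.0358 vs cont=21.0359 → 21.0359 [wait]  node(5,4) S=156.2654 payoff=0.0000 vs cont=6.7972 → 6.7972 [wait]  node(5,5) S=186.9685 payoff=0.0000 vs cont=1.0362 → 1.0362 [wait]  ⇒ S*(5)=109.1570
t_4: node(4,0) S=83.4052 payoff=67.2348 vs cont=66.1085 → 67.2348 [stop]  node(4,1) S=99.7927 payoff=50.8473 vs cont=49.7210 → 50.8473 [stop]  node(4,2) S=119.4000 payoff=31.2400 vs cont=30.6294 → 31.2400 [stop]  node(4,3) S=142.8598 payoff=7.7802 vs cont=13.5365 → 13.5365 [wait]  node(4,4) S=170.9290 payoff=0.0000 vs cont=3.7757 → 3.7757 [wait]  ⇒ S*(4)=119.4000
t_3: node(3,0) S=91.2317 payoff=59.4083 vs cont=58.2820 → 59.4083 [stop]  node(3,1) S=109.1570 payoff=41.4830 vs cont=40.3567 → 41.4830 [stop]  node(3,2) S=130.6042 payoff=20.0358 vs cont=21.8777 → 21.8777 [wait]  node(3,3) S=156.2654 payoff=0.0000 vs cont=8.4022 → 8.4022 [wait]  ⇒ S*(3)=109.1570
t_2: node(2,0) S=99.7927 payoff=50.8473 vs cont=49.7210 → 50.8473 [stop]  node(2,1) S=119.4000 payoff=31.2400 vs cont=31.0634 → 31.2400 [stop]  node(2,2) S=142.8598 payoff=7.7802 vs cont=14.7655 → 14.7655 [wait]  ⇒ S*(2)=119.4000
t_1: node(1,0) S=109.1570 payoff=41.4830 vs cont=40.3567 → 41.4830 [stop]  node(1,1) S=130.6042 payoff=20.0358 vs cont=22.5114 → 22.5114 [wait]  ⇒ S*(1)=109.1570
t_0: node(0,0) S=119.4000 payoff=31.2400 vs cont=31.3902 → 31.3902 [wait]  ⇒ S*(0)=-

price = 31.3902
boundary = - 109.1570 119.4000 109.1570 119.4000 109.1570 119.4000 130.6042 119.4000
tree:
31.3902
41.4830 22.5114
50.8473 31.2400 14.7655
59.4083 41.4830 21.8777 8.4022
67.2348 50.8473 31.2400 13.5365 3.7757
74.3899 59.4083 41.4830 21.0359 6.7972 1.0362
80.9312 67.2348 50.8473 31.2400 11.9041 2.1728 0.0000
86.9114 74.3899 59.4083 41.4830 20.0358 4.5564 0.0000 0.0000
92.3785 80.9312 67.2348 50.8473 31.2400 9.5546 0.0000 0.0000 0.0000
97.3766 86.9114 74.3899 59.4083 41.4830 20.0358 0.0000 0.0000 0.0000 0.0000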